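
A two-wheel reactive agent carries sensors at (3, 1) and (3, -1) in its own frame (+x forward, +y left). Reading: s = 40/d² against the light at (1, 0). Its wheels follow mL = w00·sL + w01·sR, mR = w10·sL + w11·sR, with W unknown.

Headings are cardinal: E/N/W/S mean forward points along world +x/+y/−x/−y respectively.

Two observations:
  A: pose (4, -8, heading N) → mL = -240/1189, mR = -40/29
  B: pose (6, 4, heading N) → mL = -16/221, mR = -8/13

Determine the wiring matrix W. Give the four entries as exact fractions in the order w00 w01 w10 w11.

-1/2 1/2 -1 0

obs A: pose=(4,-8,N) → sL=40/29, sR=40/41, mL=-240/1189, mR=-40/29
obs B: pose=(6,4,N) → sL=8/13, sR=8/17, mL=-16/221, mR=-8/13
sensor matrix S = [[40/29, 40/41], [8/13, 8/17]]; det S = 12800/262769
solve [mL_A; mL_B] = S·[w00; w01] and [mR_A; mR_B] = S·[w10; w11]:
  w00 = -1/2, w01 = 1/2, w10 = -1, w11 = 0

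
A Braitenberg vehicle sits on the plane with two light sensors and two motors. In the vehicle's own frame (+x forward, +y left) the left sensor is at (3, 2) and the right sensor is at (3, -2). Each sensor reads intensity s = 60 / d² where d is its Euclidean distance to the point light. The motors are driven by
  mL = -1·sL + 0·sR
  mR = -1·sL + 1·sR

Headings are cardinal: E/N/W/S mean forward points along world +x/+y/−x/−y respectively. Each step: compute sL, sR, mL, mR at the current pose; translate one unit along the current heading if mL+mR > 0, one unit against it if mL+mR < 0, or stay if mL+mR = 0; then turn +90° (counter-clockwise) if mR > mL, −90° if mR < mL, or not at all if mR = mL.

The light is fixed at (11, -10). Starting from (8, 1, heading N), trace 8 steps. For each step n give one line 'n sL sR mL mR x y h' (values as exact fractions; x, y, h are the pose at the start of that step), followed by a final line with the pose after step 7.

n=0: pose=(8,1,N); sL=60/221, sR=60/197; mL=-60/221, mR=1440/43537; mL+mR=-10380/43537 → advance -1; mR−mL=60/197 → turn +1·90°
n=1: pose=(8,0,W); sL=3/5, sR=1/3; mL=-3/5, mR=-4/15; mL+mR=-13/15 → advance -1; mR−mL=1/3 → turn +1·90°
n=2: pose=(9,0,S); sL=60/49, sR=12/13; mL=-60/49, mR=-192/637; mL+mR=-972/637 → advance -1; mR−mL=12/13 → turn +1·90°
n=3: pose=(9,1,E); sL=6/17, sR=30/41; mL=-6/17, mR=264/697; mL+mR=18/697 → advance +1; mR−mL=30/41 → turn +1·90°
n=4: pose=(10,1,N); sL=12/41, sR=60/197; mL=-12/41, mR=96/8077; mL+mR=-2268/8077 → advance -1; mR−mL=60/197 → turn +1·90°
n=5: pose=(10,0,W); sL=3/4, sR=3/8; mL=-3/4, mR=-3/8; mL+mR=-9/8 → advance -1; mR−mL=3/8 → turn +1·90°
n=6: pose=(11,0,S); sL=60/53, sR=60/53; mL=-60/53, mR=0; mL+mR=-60/53 → advance -1; mR−mL=60/53 → turn +1·90°
n=7: pose=(11,1,E); sL=30/89, sR=2/3; mL=-30/89, mR=88/267; mL+mR=-2/267 → advance -1; mR−mL=2/3 → turn +1·90°

0 60/221 60/197 -60/221 1440/43537 8 1 N
1 3/5 1/3 -3/5 -4/15 8 0 W
2 60/49 12/13 -60/49 -192/637 9 0 S
3 6/17 30/41 -6/17 264/697 9 1 E
4 12/41 60/197 -12/41 96/8077 10 1 N
5 3/4 3/8 -3/4 -3/8 10 0 W
6 60/53 60/53 -60/53 0 11 0 S
7 30/89 2/3 -30/89 88/267 11 1 E
final 10 1 N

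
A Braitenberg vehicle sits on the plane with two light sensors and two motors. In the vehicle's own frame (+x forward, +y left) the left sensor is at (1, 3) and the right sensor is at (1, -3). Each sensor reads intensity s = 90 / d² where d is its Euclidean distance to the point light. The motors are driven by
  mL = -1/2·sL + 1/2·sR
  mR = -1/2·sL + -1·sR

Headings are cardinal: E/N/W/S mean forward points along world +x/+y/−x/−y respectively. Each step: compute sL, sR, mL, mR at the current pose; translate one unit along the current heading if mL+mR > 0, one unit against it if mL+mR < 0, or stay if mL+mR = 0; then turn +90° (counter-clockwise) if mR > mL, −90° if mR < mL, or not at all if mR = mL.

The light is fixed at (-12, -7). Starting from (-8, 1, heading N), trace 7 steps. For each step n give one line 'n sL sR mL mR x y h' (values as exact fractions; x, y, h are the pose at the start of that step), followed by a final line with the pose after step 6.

n=0: pose=(-8,1,N); sL=45/41, sR=9/13; mL=-108/533, mR=-1323/1066; mL+mR=-1539/1066 → advance -1; mR−mL=-27/26 → turn -1·90°
n=1: pose=(-8,0,E); sL=18/25, sR=90/41; mL=756/1025, mR=-2619/1025; mL+mR=-1863/1025 → advance -1; mR−mL=-135/41 → turn -1·90°
n=2: pose=(-9,0,S); sL=5/4, sR=5/2; mL=5/8, mR=-25/8; mL+mR=-5/2 → advance -1; mR−mL=-15/4 → turn -1·90°
n=3: pose=(-9,1,W); sL=90/29, sR=18/25; mL=-864/725, mR=-1647/725; mL+mR=-2511/725 → advance -1; mR−mL=-27/25 → turn -1·90°
n=4: pose=(-8,1,N); sL=45/41, sR=9/13; mL=-108/533, mR=-1323/1066; mL+mR=-1539/1066 → advance -1; mR−mL=-27/26 → turn -1·90°
n=5: pose=(-8,0,E); sL=18/25, sR=90/41; mL=756/1025, mR=-2619/1025; mL+mR=-1863/1025 → advance -1; mR−mL=-135/41 → turn -1·90°
n=6: pose=(-9,0,S); sL=5/4, sR=5/2; mL=5/8, mR=-25/8; mL+mR=-5/2 → advance -1; mR−mL=-15/4 → turn -1·90°

0 45/41 9/13 -108/533 -1323/1066 -8 1 N
1 18/25 90/41 756/1025 -2619/1025 -8 0 E
2 5/4 5/2 5/8 -25/8 -9 0 S
3 90/29 18/25 -864/725 -1647/725 -9 1 W
4 45/41 9/13 -108/533 -1323/1066 -8 1 N
5 18/25 90/41 756/1025 -2619/1025 -8 0 E
6 5/4 5/2 5/8 -25/8 -9 0 S
final -9 1 W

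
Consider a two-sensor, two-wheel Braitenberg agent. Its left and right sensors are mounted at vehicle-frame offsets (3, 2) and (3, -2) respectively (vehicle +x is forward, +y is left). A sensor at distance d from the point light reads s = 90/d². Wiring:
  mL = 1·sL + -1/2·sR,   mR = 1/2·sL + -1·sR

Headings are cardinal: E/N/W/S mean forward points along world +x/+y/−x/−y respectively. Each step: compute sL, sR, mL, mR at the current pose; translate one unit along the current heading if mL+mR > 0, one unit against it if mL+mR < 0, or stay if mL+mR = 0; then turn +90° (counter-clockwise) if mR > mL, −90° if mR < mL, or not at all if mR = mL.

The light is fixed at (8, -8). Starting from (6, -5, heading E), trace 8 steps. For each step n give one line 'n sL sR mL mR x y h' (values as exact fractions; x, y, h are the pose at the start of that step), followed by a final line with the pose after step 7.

n=0: pose=(6,-5,E); sL=45/13, sR=45; mL=-495/26, mR=-1125/26; mL+mR=-810/13 → advance -1; mR−mL=-315/13 → turn -1·90°
n=1: pose=(5,-5,S); sL=90, sR=18/5; mL=441/5, mR=207/5; mL+mR=648/5 → advance +1; mR−mL=-234/5 → turn -1·90°
n=2: pose=(5,-6,W); sL=5/2, sR=45/26; mL=85/52, mR=-25/52; mL+mR=15/13 → advance +1; mR−mL=-55/26 → turn -1·90°
n=3: pose=(4,-6,N); sL=90/61, sR=90/29; mL=-135/1769, mR=-4185/1769; mL+mR=-4320/1769 → advance -1; mR−mL=-4050/1769 → turn -1·90°
n=4: pose=(4,-7,E); sL=9, sR=45; mL=-27/2, mR=-81/2; mL+mR=-54 → advance -1; mR−mL=-27 → turn -1·90°
n=5: pose=(3,-7,S); sL=90/13, sR=90/53; mL=4185/689, mR=1215/689; mL+mR=5400/689 → advance +1; mR−mL=-2970/689 → turn -1·90°
n=6: pose=(3,-8,W); sL=45/34, sR=45/34; mL=45/68, mR=-45/68; mL+mR=0 → advance +0; mR−mL=-45/34 → turn -1·90°
n=7: pose=(3,-8,N); sL=45/29, sR=5; mL=-55/58, mR=-245/58; mL+mR=-150/29 → advance -1; mR−mL=-95/29 → turn -1·90°

0 45/13 45 -495/26 -1125/26 6 -5 E
1 90 18/5 441/5 207/5 5 -5 S
2 5/2 45/26 85/52 -25/52 5 -6 W
3 90/61 90/29 -135/1769 -4185/1769 4 -6 N
4 9 45 -27/2 -81/2 4 -7 E
5 90/13 90/53 4185/689 1215/689 3 -7 S
6 45/34 45/34 45/68 -45/68 3 -8 W
7 45/29 5 -55/58 -245/58 3 -8 N
final 3 -9 E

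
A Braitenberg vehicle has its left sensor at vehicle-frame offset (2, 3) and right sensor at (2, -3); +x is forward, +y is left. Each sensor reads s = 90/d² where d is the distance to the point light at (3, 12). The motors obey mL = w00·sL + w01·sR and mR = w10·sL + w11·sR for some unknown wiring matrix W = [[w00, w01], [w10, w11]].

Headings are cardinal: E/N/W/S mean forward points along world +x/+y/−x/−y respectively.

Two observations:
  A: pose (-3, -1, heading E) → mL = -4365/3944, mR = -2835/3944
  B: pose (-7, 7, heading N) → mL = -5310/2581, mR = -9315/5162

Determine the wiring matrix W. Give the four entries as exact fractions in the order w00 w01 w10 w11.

obs A: pose=(-3,-1,E) → sL=45/58, sR=45/136, mL=-4365/3944, mR=-2835/3944
obs B: pose=(-7,7,N) → sL=45/89, sR=45/29, mL=-5310/2581, mR=-9315/5162
sensor matrix S = [[45/58, 45/136], [45/89, 45/29]]; det S = 10552275/10179464
solve [mL_A; mL_B] = S·[w00; w01] and [mR_A; mR_B] = S·[w10; w11]:
  w00 = -1, w01 = -1, w10 = -1/2, w11 = -1

-1 -1 -1/2 -1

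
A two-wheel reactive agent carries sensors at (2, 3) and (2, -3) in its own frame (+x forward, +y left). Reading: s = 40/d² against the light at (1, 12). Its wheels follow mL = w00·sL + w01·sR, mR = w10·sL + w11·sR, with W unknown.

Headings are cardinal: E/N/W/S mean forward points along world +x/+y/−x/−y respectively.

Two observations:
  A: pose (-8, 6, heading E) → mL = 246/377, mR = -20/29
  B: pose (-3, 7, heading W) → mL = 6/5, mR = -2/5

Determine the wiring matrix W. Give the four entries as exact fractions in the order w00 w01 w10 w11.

1/2 1 -1 0

obs A: pose=(-8,6,E) → sL=20/29, sR=4/13, mL=246/377, mR=-20/29
obs B: pose=(-3,7,W) → sL=2/5, sR=1, mL=6/5, mR=-2/5
sensor matrix S = [[20/29, 4/13], [2/5, 1]]; det S = 1068/1885
solve [mL_A; mL_B] = S·[w00; w01] and [mR_A; mR_B] = S·[w10; w11]:
  w00 = 1/2, w01 = 1, w10 = -1, w11 = 0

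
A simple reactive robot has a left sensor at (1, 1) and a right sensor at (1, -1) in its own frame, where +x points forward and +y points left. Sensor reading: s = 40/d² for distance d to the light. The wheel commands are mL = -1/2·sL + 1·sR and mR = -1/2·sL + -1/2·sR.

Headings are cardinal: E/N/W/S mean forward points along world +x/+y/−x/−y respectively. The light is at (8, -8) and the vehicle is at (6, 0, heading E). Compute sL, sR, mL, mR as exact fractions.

20/41 4/5 114/205 -132/205

left sensor world pos  = (7, 1); dL² = 82
right sensor world pos = (7, -1); dR² = 50
sL = 40/82 = 20/41
sR = 40/50 = 4/5
mL = -1/2·sL + 1·sR = 114/205
mR = -1/2·sL + -1/2·sR = -132/205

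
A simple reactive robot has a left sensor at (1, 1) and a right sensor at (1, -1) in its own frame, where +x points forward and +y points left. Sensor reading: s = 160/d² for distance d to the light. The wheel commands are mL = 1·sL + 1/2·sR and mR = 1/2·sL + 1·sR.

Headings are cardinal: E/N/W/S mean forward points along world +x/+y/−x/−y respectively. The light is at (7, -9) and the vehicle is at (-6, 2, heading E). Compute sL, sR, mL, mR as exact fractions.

5/9 40/61 485/549 1025/1098

left sensor world pos  = (-5, 3); dL² = 288
right sensor world pos = (-5, 1); dR² = 244
sL = 160/288 = 5/9
sR = 160/244 = 40/61
mL = 1·sL + 1/2·sR = 485/549
mR = 1/2·sL + 1·sR = 1025/1098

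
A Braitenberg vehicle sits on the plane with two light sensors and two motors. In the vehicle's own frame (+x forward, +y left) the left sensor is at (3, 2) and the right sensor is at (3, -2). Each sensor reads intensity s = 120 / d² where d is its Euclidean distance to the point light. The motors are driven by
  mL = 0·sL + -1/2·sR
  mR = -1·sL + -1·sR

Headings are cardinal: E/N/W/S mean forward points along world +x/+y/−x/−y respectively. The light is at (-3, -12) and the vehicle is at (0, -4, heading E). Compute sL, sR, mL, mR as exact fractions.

15/17 5/3 -5/6 -130/51

left sensor world pos  = (3, -2); dL² = 136
right sensor world pos = (3, -6); dR² = 72
sL = 120/136 = 15/17
sR = 120/72 = 5/3
mL = 0·sL + -1/2·sR = -5/6
mR = -1·sL + -1·sR = -130/51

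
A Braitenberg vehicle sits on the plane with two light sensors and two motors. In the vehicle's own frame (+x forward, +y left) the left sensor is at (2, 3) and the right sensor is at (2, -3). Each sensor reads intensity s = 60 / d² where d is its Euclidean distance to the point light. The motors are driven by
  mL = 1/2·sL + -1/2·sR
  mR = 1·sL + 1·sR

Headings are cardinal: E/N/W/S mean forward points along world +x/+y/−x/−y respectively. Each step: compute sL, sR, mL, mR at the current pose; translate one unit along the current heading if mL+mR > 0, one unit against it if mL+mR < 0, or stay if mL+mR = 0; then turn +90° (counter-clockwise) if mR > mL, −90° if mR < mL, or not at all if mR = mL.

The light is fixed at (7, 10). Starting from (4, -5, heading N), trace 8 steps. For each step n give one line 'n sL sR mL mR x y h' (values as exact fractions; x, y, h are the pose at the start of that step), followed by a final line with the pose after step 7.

n=0: pose=(4,-5,N); sL=12/41, sR=60/169; mL=-216/6929, mR=4488/6929; mL+mR=4272/6929 → advance +1; mR−mL=4704/6929 → turn +1·90°
n=1: pose=(4,-4,W); sL=30/157, sR=30/73; mL=-1260/11461, mR=6900/11461; mL+mR=5640/11461 → advance +1; mR−mL=8160/11461 → turn +1·90°
n=2: pose=(3,-4,S); sL=60/257, sR=12/61; mL=288/15677, mR=6744/15677; mL+mR=7032/15677 → advance +1; mR−mL=6456/15677 → turn +1·90°
n=3: pose=(3,-5,E); sL=15/37, sR=15/82; mL=675/6068, mR=1785/3034; mL+mR=4245/6068 → advance +1; mR−mL=2895/6068 → turn +1·90°
n=4: pose=(4,-5,N); sL=12/41, sR=60/169; mL=-216/6929, mR=4488/6929; mL+mR=4272/6929 → advance +1; mR−mL=4704/6929 → turn +1·90°
n=5: pose=(4,-4,W); sL=30/157, sR=30/73; mL=-1260/11461, mR=6900/11461; mL+mR=5640/11461 → advance +1; mR−mL=8160/11461 → turn +1·90°
n=6: pose=(3,-4,S); sL=60/257, sR=12/61; mL=288/15677, mR=6744/15677; mL+mR=7032/15677 → advance +1; mR−mL=6456/15677 → turn +1·90°
n=7: pose=(3,-5,E); sL=15/37, sR=15/82; mL=675/6068, mR=1785/3034; mL+mR=4245/6068 → advance +1; mR−mL=2895/6068 → turn +1·90°

0 12/41 60/169 -216/6929 4488/6929 4 -5 N
1 30/157 30/73 -1260/11461 6900/11461 4 -4 W
2 60/257 12/61 288/15677 6744/15677 3 -4 S
3 15/37 15/82 675/6068 1785/3034 3 -5 E
4 12/41 60/169 -216/6929 4488/6929 4 -5 N
5 30/157 30/73 -1260/11461 6900/11461 4 -4 W
6 60/257 12/61 288/15677 6744/15677 3 -4 S
7 15/37 15/82 675/6068 1785/3034 3 -5 E
final 4 -5 N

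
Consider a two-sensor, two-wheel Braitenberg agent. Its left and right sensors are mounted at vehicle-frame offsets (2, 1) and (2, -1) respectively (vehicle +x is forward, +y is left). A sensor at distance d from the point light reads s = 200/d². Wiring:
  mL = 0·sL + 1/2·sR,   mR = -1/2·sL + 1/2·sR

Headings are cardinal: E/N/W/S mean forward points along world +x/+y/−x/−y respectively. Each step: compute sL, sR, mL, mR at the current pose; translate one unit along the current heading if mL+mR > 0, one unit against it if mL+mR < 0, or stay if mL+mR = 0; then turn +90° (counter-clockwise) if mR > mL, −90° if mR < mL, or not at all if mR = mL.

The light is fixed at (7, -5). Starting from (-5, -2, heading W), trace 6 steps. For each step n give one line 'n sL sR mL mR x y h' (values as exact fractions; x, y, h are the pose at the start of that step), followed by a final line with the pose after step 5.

0 1 50/53 25/53 -3/106 -5 -2 W
1 200/221 200/169 100/169 400/2873 -6 -2 N
2 100/73 20/13 10/13 80/949 -6 -1 E
3 8/5 200/173 100/173 -192/865 -5 -1 S
4 1 50/53 25/53 -3/106 -5 -2 W
5 200/221 200/169 100/169 400/2873 -6 -2 N
final -6 -1 E

n=0: pose=(-5,-2,W); sL=1, sR=50/53; mL=25/53, mR=-3/106; mL+mR=47/106 → advance +1; mR−mL=-1/2 → turn -1·90°
n=1: pose=(-6,-2,N); sL=200/221, sR=200/169; mL=100/169, mR=400/2873; mL+mR=2100/2873 → advance +1; mR−mL=-100/221 → turn -1·90°
n=2: pose=(-6,-1,E); sL=100/73, sR=20/13; mL=10/13, mR=80/949; mL+mR=810/949 → advance +1; mR−mL=-50/73 → turn -1·90°
n=3: pose=(-5,-1,S); sL=8/5, sR=200/173; mL=100/173, mR=-192/865; mL+mR=308/865 → advance +1; mR−mL=-4/5 → turn -1·90°
n=4: pose=(-5,-2,W); sL=1, sR=50/53; mL=25/53, mR=-3/106; mL+mR=47/106 → advance +1; mR−mL=-1/2 → turn -1·90°
n=5: pose=(-6,-2,N); sL=200/221, sR=200/169; mL=100/169, mR=400/2873; mL+mR=2100/2873 → advance +1; mR−mL=-100/221 → turn -1·90°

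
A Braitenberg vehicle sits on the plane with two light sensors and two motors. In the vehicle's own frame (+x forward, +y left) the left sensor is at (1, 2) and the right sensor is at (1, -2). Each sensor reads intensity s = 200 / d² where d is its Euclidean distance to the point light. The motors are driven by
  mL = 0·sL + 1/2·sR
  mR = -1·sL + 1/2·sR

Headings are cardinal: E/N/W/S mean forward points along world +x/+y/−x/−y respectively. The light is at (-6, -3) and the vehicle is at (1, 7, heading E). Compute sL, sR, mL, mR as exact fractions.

25/26 25/16 25/32 -75/416

left sensor world pos  = (2, 9); dL² = 208
right sensor world pos = (2, 5); dR² = 128
sL = 200/208 = 25/26
sR = 200/128 = 25/16
mL = 0·sL + 1/2·sR = 25/32
mR = -1·sL + 1/2·sR = -75/416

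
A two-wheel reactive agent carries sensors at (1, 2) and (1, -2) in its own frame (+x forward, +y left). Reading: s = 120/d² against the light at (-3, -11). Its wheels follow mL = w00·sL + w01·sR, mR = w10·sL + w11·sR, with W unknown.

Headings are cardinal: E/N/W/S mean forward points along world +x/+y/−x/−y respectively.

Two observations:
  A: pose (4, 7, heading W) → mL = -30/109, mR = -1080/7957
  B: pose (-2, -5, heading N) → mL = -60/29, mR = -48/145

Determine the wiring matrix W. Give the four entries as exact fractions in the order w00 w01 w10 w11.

obs A: pose=(4,7,W) → sL=30/73, sR=30/109, mL=-30/109, mR=-1080/7957
obs B: pose=(-2,-5,N) → sL=12/5, sR=60/29, mL=-60/29, mR=-48/145
sensor matrix S = [[30/73, 30/109], [12/5, 60/29]]; det S = 43776/230753
solve [mL_A; mL_B] = S·[w00; w01] and [mR_A; mR_B] = S·[w10; w11]:
  w00 = 0, w01 = -1, w10 = -1, w11 = 1

0 -1 -1 1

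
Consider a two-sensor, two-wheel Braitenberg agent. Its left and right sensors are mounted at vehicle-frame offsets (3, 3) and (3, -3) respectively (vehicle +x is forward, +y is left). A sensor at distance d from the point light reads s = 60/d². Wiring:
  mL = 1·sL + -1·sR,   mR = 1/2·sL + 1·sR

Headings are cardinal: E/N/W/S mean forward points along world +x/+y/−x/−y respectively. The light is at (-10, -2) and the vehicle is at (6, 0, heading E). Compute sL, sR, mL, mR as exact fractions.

30/193 30/181 -360/34933 8505/34933

left sensor world pos  = (9, 3); dL² = 386
right sensor world pos = (9, -3); dR² = 362
sL = 60/386 = 30/193
sR = 60/362 = 30/181
mL = 1·sL + -1·sR = -360/34933
mR = 1/2·sL + 1·sR = 8505/34933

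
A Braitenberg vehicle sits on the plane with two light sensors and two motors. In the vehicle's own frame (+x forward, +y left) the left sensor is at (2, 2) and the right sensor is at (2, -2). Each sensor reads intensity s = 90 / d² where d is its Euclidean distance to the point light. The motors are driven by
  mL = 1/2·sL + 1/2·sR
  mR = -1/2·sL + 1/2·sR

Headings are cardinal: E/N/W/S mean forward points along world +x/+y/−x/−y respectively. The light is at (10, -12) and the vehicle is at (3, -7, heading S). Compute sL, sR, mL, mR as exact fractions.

45/17 1 31/17 -14/17

left sensor world pos  = (5, -9); dL² = 34
right sensor world pos = (1, -9); dR² = 90
sL = 90/34 = 45/17
sR = 90/90 = 1
mL = 1/2·sL + 1/2·sR = 31/17
mR = -1/2·sL + 1/2·sR = -14/17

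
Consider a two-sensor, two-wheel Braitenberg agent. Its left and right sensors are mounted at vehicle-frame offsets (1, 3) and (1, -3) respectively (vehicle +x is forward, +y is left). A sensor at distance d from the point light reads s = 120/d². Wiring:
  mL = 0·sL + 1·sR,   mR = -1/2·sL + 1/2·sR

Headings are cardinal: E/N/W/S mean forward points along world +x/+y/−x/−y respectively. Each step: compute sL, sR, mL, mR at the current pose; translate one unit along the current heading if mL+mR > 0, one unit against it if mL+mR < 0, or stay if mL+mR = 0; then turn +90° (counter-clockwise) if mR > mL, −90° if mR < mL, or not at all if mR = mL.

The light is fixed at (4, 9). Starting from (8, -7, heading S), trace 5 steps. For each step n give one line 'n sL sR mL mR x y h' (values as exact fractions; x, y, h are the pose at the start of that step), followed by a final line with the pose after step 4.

n=0: pose=(8,-7,S); sL=60/169, sR=12/29; mL=12/29, mR=144/4901; mL+mR=2172/4901 → advance +1; mR−mL=-1884/4901 → turn -1·90°
n=1: pose=(8,-8,W); sL=120/409, sR=24/41; mL=24/41, mR=2448/16769; mL+mR=12264/16769 → advance +1; mR−mL=-7368/16769 → turn -1·90°
n=2: pose=(7,-8,N); sL=15/32, sR=30/73; mL=30/73, mR=-135/4672; mL+mR=1785/4672 → advance +1; mR−mL=-2055/4672 → turn -1·90°
n=3: pose=(7,-7,E); sL=24/37, sR=120/377; mL=120/377, mR=-2304/13949; mL+mR=2136/13949 → advance +1; mR−mL=-6744/13949 → turn -1·90°
n=4: pose=(8,-7,S); sL=60/169, sR=12/29; mL=12/29, mR=144/4901; mL+mR=2172/4901 → advance +1; mR−mL=-1884/4901 → turn -1·90°

0 60/169 12/29 12/29 144/4901 8 -7 S
1 120/409 24/41 24/41 2448/16769 8 -8 W
2 15/32 30/73 30/73 -135/4672 7 -8 N
3 24/37 120/377 120/377 -2304/13949 7 -7 E
4 60/169 12/29 12/29 144/4901 8 -7 S
final 8 -8 W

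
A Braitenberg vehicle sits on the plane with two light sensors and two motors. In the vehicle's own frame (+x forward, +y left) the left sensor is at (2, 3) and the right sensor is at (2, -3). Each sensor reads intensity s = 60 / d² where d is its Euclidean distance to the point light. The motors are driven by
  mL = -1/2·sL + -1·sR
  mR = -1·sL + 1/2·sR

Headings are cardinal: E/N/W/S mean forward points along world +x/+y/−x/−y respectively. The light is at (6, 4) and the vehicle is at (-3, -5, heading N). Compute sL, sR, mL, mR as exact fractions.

left sensor world pos  = (-6, -3); dL² = 193
right sensor world pos = (0, -3); dR² = 85
sL = 60/193 = 60/193
sR = 60/85 = 12/17
mL = -1/2·sL + -1·sR = -2826/3281
mR = -1·sL + 1/2·sR = 138/3281

60/193 12/17 -2826/3281 138/3281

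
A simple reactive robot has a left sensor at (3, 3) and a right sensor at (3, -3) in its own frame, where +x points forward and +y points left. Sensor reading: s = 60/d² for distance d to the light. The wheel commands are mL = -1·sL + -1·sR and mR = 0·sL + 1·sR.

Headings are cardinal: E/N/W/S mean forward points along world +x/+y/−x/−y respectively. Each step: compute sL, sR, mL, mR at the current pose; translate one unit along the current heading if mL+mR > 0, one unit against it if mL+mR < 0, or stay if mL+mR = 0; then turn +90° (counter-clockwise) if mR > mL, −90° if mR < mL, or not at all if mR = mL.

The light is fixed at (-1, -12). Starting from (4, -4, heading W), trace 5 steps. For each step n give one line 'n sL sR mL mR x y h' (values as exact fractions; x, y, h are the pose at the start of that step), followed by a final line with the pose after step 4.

0 60/29 12/25 -1848/725 12/25 4 -4 W
1 30/53 30/17 -2100/901 30/17 5 -4 S
2 4/15 20/39 -152/195 20/39 5 -3 E
3 15/37 15/52 -1335/1924 15/52 4 -3 N
4 60/29 12/25 -1848/725 12/25 4 -4 W
final 5 -4 S

n=0: pose=(4,-4,W); sL=60/29, sR=12/25; mL=-1848/725, mR=12/25; mL+mR=-60/29 → advance -1; mR−mL=2196/725 → turn +1·90°
n=1: pose=(5,-4,S); sL=30/53, sR=30/17; mL=-2100/901, mR=30/17; mL+mR=-30/53 → advance -1; mR−mL=3690/901 → turn +1·90°
n=2: pose=(5,-3,E); sL=4/15, sR=20/39; mL=-152/195, mR=20/39; mL+mR=-4/15 → advance -1; mR−mL=84/65 → turn +1·90°
n=3: pose=(4,-3,N); sL=15/37, sR=15/52; mL=-1335/1924, mR=15/52; mL+mR=-15/37 → advance -1; mR−mL=945/962 → turn +1·90°
n=4: pose=(4,-4,W); sL=60/29, sR=12/25; mL=-1848/725, mR=12/25; mL+mR=-60/29 → advance -1; mR−mL=2196/725 → turn +1·90°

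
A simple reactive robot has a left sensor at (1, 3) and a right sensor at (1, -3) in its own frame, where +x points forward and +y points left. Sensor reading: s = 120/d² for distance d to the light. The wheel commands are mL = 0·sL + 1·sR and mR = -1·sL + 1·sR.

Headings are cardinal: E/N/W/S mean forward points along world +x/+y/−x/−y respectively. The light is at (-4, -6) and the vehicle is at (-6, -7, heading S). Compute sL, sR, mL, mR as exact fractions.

24 120/29 120/29 -576/29

left sensor world pos  = (-3, -8); dL² = 5
right sensor world pos = (-9, -8); dR² = 29
sL = 120/5 = 24
sR = 120/29 = 120/29
mL = 0·sL + 1·sR = 120/29
mR = -1·sL + 1·sR = -576/29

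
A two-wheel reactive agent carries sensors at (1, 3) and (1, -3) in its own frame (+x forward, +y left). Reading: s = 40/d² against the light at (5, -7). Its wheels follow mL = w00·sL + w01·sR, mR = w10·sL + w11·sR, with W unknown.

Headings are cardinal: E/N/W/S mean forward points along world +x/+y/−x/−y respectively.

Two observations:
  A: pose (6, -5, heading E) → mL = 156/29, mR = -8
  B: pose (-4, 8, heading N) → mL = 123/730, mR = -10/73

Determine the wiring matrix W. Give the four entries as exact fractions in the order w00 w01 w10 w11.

obs A: pose=(6,-5,E) → sL=40/29, sR=8, mL=156/29, mR=-8
obs B: pose=(-4,8,N) → sL=1/10, sR=10/73, mL=123/730, mR=-10/73
sensor matrix S = [[40/29, 8], [1/10, 10/73]]; det S = -6468/10585
solve [mL_A; mL_B] = S·[w00; w01] and [mR_A; mR_B] = S·[w10; w11]:
  w00 = 1, w01 = 1/2, w10 = 0, w11 = -1

1 1/2 0 -1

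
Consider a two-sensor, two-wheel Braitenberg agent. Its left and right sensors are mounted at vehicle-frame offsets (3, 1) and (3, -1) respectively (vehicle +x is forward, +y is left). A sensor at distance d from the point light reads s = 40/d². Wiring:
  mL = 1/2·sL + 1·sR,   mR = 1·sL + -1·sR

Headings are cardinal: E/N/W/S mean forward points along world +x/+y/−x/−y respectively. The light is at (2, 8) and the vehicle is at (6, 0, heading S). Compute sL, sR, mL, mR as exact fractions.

20/73 4/13 422/949 -32/949

left sensor world pos  = (7, -3); dL² = 146
right sensor world pos = (5, -3); dR² = 130
sL = 40/146 = 20/73
sR = 40/130 = 4/13
mL = 1/2·sL + 1·sR = 422/949
mR = 1·sL + -1·sR = -32/949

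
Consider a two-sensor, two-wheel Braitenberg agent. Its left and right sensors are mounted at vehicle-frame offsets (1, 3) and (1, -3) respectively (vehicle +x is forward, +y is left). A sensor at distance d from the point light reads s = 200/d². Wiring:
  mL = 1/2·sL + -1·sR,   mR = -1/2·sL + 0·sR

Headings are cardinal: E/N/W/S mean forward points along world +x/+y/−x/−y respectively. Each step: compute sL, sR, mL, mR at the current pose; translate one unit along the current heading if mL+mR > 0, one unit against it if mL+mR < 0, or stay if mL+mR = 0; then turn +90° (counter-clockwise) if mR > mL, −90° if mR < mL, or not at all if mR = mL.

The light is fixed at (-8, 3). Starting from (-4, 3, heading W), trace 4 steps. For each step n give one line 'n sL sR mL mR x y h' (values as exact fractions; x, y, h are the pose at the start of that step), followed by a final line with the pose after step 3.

0 100/9 100/9 -50/9 -50/9 -4 3 W
1 8 8 -4 -4 -3 3 W
2 100/17 100/17 -50/17 -50/17 -2 3 W
3 40/9 40/9 -20/9 -20/9 -1 3 W
final 0 3 W

n=0: pose=(-4,3,W); sL=100/9, sR=100/9; mL=-50/9, mR=-50/9; mL+mR=-100/9 → advance -1; mR−mL=0 → turn +0·90°
n=1: pose=(-3,3,W); sL=8, sR=8; mL=-4, mR=-4; mL+mR=-8 → advance -1; mR−mL=0 → turn +0·90°
n=2: pose=(-2,3,W); sL=100/17, sR=100/17; mL=-50/17, mR=-50/17; mL+mR=-100/17 → advance -1; mR−mL=0 → turn +0·90°
n=3: pose=(-1,3,W); sL=40/9, sR=40/9; mL=-20/9, mR=-20/9; mL+mR=-40/9 → advance -1; mR−mL=0 → turn +0·90°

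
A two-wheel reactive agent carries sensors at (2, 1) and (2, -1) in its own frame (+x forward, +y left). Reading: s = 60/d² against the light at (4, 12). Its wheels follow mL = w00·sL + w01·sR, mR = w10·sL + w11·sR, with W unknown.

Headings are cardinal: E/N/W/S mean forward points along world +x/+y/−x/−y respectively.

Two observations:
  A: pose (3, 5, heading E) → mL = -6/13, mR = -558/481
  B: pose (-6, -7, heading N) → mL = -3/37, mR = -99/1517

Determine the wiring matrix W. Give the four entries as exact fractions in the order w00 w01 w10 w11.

0 -1/2 -1 1/2

obs A: pose=(3,5,E) → sL=60/37, sR=12/13, mL=-6/13, mR=-558/481
obs B: pose=(-6,-7,N) → sL=6/41, sR=6/37, mL=-3/37, mR=-99/1517
sensor matrix S = [[60/37, 12/13], [6/41, 6/37]]; det S = 93312/729677
solve [mL_A; mL_B] = S·[w00; w01] and [mR_A; mR_B] = S·[w10; w11]:
  w00 = 0, w01 = -1/2, w10 = -1, w11 = 1/2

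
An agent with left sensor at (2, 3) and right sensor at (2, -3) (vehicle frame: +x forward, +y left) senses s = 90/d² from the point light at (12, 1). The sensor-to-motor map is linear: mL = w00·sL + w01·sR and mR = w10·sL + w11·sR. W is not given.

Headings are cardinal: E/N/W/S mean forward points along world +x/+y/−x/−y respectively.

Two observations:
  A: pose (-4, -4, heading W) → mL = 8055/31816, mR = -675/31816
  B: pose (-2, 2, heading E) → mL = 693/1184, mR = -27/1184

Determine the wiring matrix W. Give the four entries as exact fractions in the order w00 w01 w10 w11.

obs A: pose=(-4,-4,W) → sL=45/194, sR=45/164, mL=8055/31816, mR=-675/31816
obs B: pose=(-2,2,E) → sL=9/16, sR=45/74, mL=693/1184, mR=-27/1184
sensor matrix S = [[45/194, 45/164], [9/16, 45/74]]; det S = -125145/9417536
solve [mL_A; mL_B] = S·[w00; w01] and [mR_A; mR_B] = S·[w10; w11]:
  w00 = 1/2, w01 = 1/2, w10 = 1/2, w11 = -1/2

1/2 1/2 1/2 -1/2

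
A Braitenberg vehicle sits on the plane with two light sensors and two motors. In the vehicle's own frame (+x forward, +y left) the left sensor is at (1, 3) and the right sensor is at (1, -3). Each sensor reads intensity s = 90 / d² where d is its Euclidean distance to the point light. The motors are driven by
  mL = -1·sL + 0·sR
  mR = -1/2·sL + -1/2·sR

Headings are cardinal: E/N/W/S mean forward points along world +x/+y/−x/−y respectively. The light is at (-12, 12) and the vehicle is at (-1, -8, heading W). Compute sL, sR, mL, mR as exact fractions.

90/629 90/389 -90/629 -45810/244681

left sensor world pos  = (-2, -11); dL² = 629
right sensor world pos = (-2, -5); dR² = 389
sL = 90/629 = 90/629
sR = 90/389 = 90/389
mL = -1·sL + 0·sR = -90/629
mR = -1/2·sL + -1/2·sR = -45810/244681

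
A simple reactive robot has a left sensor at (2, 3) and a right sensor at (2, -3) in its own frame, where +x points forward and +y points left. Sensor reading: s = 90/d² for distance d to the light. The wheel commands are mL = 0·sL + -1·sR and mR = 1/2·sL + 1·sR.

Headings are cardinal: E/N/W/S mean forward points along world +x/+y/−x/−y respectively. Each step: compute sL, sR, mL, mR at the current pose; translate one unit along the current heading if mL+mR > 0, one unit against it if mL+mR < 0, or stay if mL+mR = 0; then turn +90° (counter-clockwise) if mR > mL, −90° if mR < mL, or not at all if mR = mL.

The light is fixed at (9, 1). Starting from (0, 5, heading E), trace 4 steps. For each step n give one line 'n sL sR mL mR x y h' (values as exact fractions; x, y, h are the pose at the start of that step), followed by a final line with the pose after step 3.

n=0: pose=(0,5,E); sL=45/49, sR=9/5; mL=-9/5, mR=1107/490; mL+mR=45/98 → advance +1; mR−mL=1989/490 → turn +1·90°
n=1: pose=(1,5,N); sL=90/157, sR=90/61; mL=-90/61, mR=16875/9577; mL+mR=45/157 → advance +1; mR−mL=31005/9577 → turn +1·90°
n=2: pose=(1,6,W); sL=45/52, sR=45/82; mL=-45/82, mR=4185/4264; mL+mR=45/104 → advance +1; mR−mL=6525/4264 → turn +1·90°
n=3: pose=(0,6,S); sL=2, sR=10/17; mL=-10/17, mR=27/17; mL+mR=1 → advance +1; mR−mL=37/17 → turn +1·90°

0 45/49 9/5 -9/5 1107/490 0 5 E
1 90/157 90/61 -90/61 16875/9577 1 5 N
2 45/52 45/82 -45/82 4185/4264 1 6 W
3 2 10/17 -10/17 27/17 0 6 S
final 0 5 E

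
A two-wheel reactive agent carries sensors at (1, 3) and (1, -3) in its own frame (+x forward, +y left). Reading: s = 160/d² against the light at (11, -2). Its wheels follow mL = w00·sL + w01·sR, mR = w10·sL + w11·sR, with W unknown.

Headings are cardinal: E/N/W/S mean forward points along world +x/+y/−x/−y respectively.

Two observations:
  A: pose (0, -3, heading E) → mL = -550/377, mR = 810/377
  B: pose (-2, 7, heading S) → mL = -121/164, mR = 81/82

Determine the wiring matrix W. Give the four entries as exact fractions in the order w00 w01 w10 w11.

obs A: pose=(0,-3,E) → sL=20/13, sR=40/29, mL=-550/377, mR=810/377
obs B: pose=(-2,7,S) → sL=40/41, sR=1/2, mL=-121/164, mR=81/82
sensor matrix S = [[20/13, 40/29], [40/41, 1/2]]; det S = -8910/15457
solve [mL_A; mL_B] = S·[w00; w01] and [mR_A; mR_B] = S·[w10; w11]:
  w00 = -1/2, w01 = -1/2, w10 = 1/2, w11 = 1

-1/2 -1/2 1/2 1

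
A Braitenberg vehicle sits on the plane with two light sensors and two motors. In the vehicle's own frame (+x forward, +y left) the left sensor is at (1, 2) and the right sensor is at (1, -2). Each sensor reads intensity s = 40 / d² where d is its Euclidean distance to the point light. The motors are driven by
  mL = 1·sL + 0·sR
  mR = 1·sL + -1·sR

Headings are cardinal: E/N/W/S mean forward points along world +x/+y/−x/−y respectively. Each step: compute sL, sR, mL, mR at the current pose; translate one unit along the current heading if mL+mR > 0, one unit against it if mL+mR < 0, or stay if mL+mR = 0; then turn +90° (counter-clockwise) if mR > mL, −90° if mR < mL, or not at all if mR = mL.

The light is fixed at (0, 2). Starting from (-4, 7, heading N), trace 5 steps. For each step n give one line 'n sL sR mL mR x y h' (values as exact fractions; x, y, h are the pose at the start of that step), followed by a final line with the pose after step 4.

n=0: pose=(-4,7,N); sL=5/9, sR=1; mL=5/9, mR=-4/9; mL+mR=1/9 → advance +1; mR−mL=-1 → turn -1·90°
n=1: pose=(-4,8,E); sL=40/73, sR=8/5; mL=40/73, mR=-384/365; mL+mR=-184/365 → advance -1; mR−mL=-8/5 → turn -1·90°
n=2: pose=(-5,8,S); sL=20/17, sR=20/37; mL=20/17, mR=400/629; mL+mR=1140/629 → advance +1; mR−mL=-20/37 → turn -1·90°
n=3: pose=(-5,7,W); sL=8/9, sR=8/17; mL=8/9, mR=64/153; mL+mR=200/153 → advance +1; mR−mL=-8/17 → turn -1·90°
n=4: pose=(-6,7,N); sL=2/5, sR=10/13; mL=2/5, mR=-24/65; mL+mR=2/65 → advance +1; mR−mL=-10/13 → turn -1·90°

0 5/9 1 5/9 -4/9 -4 7 N
1 40/73 8/5 40/73 -384/365 -4 8 E
2 20/17 20/37 20/17 400/629 -5 8 S
3 8/9 8/17 8/9 64/153 -5 7 W
4 2/5 10/13 2/5 -24/65 -6 7 N
final -6 8 E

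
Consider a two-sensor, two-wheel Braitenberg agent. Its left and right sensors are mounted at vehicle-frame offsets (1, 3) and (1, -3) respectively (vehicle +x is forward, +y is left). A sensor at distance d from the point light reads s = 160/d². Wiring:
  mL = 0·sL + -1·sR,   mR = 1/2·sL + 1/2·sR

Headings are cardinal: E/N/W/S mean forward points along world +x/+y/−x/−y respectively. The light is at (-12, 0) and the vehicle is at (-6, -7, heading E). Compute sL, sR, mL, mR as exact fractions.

32/13 160/149 -160/149 3424/1937

left sensor world pos  = (-5, -4); dL² = 65
right sensor world pos = (-5, -10); dR² = 149
sL = 160/65 = 32/13
sR = 160/149 = 160/149
mL = 0·sL + -1·sR = -160/149
mR = 1/2·sL + 1/2·sR = 3424/1937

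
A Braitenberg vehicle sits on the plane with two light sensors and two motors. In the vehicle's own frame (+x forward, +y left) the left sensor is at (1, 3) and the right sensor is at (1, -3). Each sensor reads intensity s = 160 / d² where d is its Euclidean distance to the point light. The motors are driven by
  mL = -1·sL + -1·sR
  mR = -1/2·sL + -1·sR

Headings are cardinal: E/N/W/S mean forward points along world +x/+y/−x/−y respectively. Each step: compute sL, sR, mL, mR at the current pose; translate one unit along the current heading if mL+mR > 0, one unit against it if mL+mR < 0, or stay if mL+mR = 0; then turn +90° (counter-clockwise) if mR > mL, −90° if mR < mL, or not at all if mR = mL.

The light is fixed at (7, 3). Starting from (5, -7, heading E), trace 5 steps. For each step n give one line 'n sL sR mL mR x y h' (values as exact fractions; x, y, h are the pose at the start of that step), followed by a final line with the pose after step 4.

n=0: pose=(5,-7,E); sL=16/5, sR=16/17; mL=-352/85, mR=-216/85; mL+mR=-568/85 → advance -1; mR−mL=8/5 → turn +1·90°
n=1: pose=(4,-7,N); sL=160/117, sR=160/81; mL=-3520/1053, mR=-2800/1053; mL+mR=-6320/1053 → advance -1; mR−mL=80/117 → turn +1·90°
n=2: pose=(4,-8,W); sL=40/53, sR=2; mL=-146/53, mR=-126/53; mL+mR=-272/53 → advance -1; mR−mL=20/53 → turn +1·90°
n=3: pose=(5,-8,S); sL=32/29, sR=160/169; mL=-10048/4901, mR=-7344/4901; mL+mR=-17392/4901 → advance -1; mR−mL=16/29 → turn +1·90°
n=4: pose=(5,-7,E); sL=16/5, sR=16/17; mL=-352/85, mR=-216/85; mL+mR=-568/85 → advance -1; mR−mL=8/5 → turn +1·90°

0 16/5 16/17 -352/85 -216/85 5 -7 E
1 160/117 160/81 -3520/1053 -2800/1053 4 -7 N
2 40/53 2 -146/53 -126/53 4 -8 W
3 32/29 160/169 -10048/4901 -7344/4901 5 -8 S
4 16/5 16/17 -352/85 -216/85 5 -7 E
final 4 -7 N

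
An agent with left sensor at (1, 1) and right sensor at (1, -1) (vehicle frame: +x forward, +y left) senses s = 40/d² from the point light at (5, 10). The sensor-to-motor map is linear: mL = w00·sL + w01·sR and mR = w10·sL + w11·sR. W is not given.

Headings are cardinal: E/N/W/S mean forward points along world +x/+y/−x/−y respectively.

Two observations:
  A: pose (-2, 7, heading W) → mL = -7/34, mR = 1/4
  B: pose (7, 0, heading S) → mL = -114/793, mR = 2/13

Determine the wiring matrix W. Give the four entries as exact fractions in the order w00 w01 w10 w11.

obs A: pose=(-2,7,W) → sL=1/2, sR=10/17, mL=-7/34, mR=1/4
obs B: pose=(7,0,S) → sL=4/13, sR=20/61, mL=-114/793, mR=2/13
sensor matrix S = [[1/2, 10/17], [4/13, 20/61]]; det S = -230/13481
solve [mL_A; mL_B] = S·[w00; w01] and [mR_A; mR_B] = S·[w10; w11]:
  w00 = -1, w01 = 1/2, w10 = 1/2, w11 = 0

-1 1/2 1/2 0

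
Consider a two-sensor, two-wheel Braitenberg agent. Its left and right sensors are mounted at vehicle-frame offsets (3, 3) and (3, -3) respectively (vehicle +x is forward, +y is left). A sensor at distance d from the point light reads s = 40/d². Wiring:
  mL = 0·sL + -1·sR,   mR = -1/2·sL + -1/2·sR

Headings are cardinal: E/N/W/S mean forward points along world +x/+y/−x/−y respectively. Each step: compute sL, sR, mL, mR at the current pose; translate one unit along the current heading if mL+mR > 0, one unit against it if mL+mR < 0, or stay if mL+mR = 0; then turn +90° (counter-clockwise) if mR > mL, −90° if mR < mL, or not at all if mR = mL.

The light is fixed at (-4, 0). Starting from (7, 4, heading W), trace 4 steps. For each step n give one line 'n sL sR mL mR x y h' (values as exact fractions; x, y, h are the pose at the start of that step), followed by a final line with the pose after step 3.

0 8/13 40/113 -40/113 -712/1469 7 4 W
1 4/13 20/137 -20/137 -404/1781 8 4 N
2 40/261 8/45 -8/45 -24/145 8 3 E
3 2/5 5/29 -5/29 -83/290 7 3 N
final 7 2 E

n=0: pose=(7,4,W); sL=8/13, sR=40/113; mL=-40/113, mR=-712/1469; mL+mR=-1232/1469 → advance -1; mR−mL=-192/1469 → turn -1·90°
n=1: pose=(8,4,N); sL=4/13, sR=20/137; mL=-20/137, mR=-404/1781; mL+mR=-664/1781 → advance -1; mR−mL=-144/1781 → turn -1·90°
n=2: pose=(8,3,E); sL=40/261, sR=8/45; mL=-8/45, mR=-24/145; mL+mR=-448/1305 → advance -1; mR−mL=16/1305 → turn +1·90°
n=3: pose=(7,3,N); sL=2/5, sR=5/29; mL=-5/29, mR=-83/290; mL+mR=-133/290 → advance -1; mR−mL=-33/290 → turn -1·90°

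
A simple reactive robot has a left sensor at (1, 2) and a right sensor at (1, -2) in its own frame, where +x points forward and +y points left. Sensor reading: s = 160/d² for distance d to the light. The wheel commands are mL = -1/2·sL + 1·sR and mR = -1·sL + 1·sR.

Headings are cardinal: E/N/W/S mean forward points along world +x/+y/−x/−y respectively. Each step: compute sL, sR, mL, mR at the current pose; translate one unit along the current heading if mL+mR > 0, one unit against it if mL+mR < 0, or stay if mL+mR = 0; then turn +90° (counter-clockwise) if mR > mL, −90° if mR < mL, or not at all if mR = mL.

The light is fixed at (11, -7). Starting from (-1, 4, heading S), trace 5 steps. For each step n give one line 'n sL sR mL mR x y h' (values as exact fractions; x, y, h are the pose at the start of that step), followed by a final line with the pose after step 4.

n=0: pose=(-1,4,S); sL=4/5, sR=20/37; mL=26/185, mR=-48/185; mL+mR=-22/185 → advance -1; mR−mL=-2/5 → turn -1·90°
n=1: pose=(-1,5,W); sL=160/269, sR=32/73; mL=2768/19637, mR=-3072/19637; mL+mR=-304/19637 → advance -1; mR−mL=-80/269 → turn -1·90°
n=2: pose=(0,5,N); sL=80/169, sR=16/25; mL=1704/4225, mR=704/4225; mL+mR=2408/4225 → advance +1; mR−mL=-40/169 → turn -1·90°
n=3: pose=(0,6,E); sL=32/65, sR=160/221; mL=528/1105, mR=256/1105; mL+mR=784/1105 → advance +1; mR−mL=-16/65 → turn -1·90°
n=4: pose=(1,6,S); sL=10/13, sR=5/9; mL=20/117, mR=-25/117; mL+mR=-5/117 → advance -1; mR−mL=-5/13 → turn -1·90°

0 4/5 20/37 26/185 -48/185 -1 4 S
1 160/269 32/73 2768/19637 -3072/19637 -1 5 W
2 80/169 16/25 1704/4225 704/4225 0 5 N
3 32/65 160/221 528/1105 256/1105 0 6 E
4 10/13 5/9 20/117 -25/117 1 6 S
final 1 7 W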